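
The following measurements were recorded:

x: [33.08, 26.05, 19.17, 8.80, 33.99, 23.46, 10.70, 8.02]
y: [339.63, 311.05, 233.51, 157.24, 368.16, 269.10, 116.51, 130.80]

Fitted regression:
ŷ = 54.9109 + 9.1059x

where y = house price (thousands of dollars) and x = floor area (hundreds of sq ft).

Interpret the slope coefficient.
On average, house price is about 9.1059 thousand dollars higher for every extra hundred sq ft of floor area.

β₁ = 9.1059 is the change in predicted house price (thousand dollars) per additional hundred sq ft of floor area.

Interpretation:
- Floor area up by 1 hundred sq ft → predicted house price increases by 9.1059 thousand dollars
- This is a linear approximation: the same per-unit change is assumed across the whole observed x range
- The sign (+) gives the direction; the magnitude 9.1059 gives the size of the effect per hundred sq ft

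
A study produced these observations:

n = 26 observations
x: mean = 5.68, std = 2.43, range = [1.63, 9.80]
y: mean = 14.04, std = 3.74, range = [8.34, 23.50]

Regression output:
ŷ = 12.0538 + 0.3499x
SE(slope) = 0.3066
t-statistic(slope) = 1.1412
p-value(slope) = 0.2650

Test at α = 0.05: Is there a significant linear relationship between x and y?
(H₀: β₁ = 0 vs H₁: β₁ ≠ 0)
Since p-value = 0.2650 ≥ α = 0.05, fail to reject H₀ — the slope is not significantly different from 0.

Hypothesis test for the slope coefficient:

H₀: β₁ = 0 (no linear relationship)
H₁: β₁ ≠ 0 (linear relationship exists)

Test statistic: t = β̂₁ / SE(β̂₁) = 0.3499 / 0.3066 = 1.1412

The p-value (0.2650) is the probability, under H₀, of a t-statistic at least as extreme as |t| = 1.1412 (two-sided, df = n − 2 = 24).

Decision rule: reject H₀ if p-value < α.
p-value = 0.2650 ≥ α = 0.05 → fail to reject H₀.

There is not sufficient evidence at the 5% significance level to conclude that a linear relationship exists between x and y.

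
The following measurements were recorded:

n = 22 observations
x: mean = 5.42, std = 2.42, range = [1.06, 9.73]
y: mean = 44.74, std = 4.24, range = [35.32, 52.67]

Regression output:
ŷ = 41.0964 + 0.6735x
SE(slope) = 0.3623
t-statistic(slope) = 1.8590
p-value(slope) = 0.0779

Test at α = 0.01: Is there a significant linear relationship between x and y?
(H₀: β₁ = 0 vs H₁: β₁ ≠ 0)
Since p-value = 0.0779 ≥ α = 0.01, fail to reject H₀ — the slope is not significantly different from 0.

Hypothesis test for the slope coefficient:

H₀: β₁ = 0 (no linear relationship)
H₁: β₁ ≠ 0 (linear relationship exists)

Test statistic: t = β̂₁ / SE(β̂₁) = 0.6735 / 0.3623 = 1.8590

The p-value (0.0779) is the probability, under H₀, of a t-statistic at least as extreme as |t| = 1.8590 (two-sided, df = n − 2 = 20).

Decision rule: reject H₀ if p-value < α.
p-value = 0.0779 ≥ α = 0.01 → fail to reject H₀.

At α = 0.01 the data do not provide convincing evidence of a nonzero slope.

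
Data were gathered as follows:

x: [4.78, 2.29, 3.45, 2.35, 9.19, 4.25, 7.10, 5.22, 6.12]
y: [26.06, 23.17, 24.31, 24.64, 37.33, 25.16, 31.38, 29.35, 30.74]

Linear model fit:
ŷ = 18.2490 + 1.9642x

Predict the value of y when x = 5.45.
ŷ = 28.9539

Plug x = 5.45 into the fitted line:

ŷ = 18.2490 + 1.9642 × 5.45
ŷ = 18.2490 + 10.7049
ŷ = 28.9539

This is the fitted mean response at that x — an individual observation would come with a wider prediction interval.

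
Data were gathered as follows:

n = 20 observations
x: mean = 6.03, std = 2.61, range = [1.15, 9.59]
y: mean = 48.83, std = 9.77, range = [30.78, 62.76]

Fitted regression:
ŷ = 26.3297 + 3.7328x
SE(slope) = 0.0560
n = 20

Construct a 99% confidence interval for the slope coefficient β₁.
The 99% CI for β₁ is (3.5716, 3.8940)

Confidence interval for the slope:

The 99% CI for β₁ is: β̂₁ ± t*(α/2, n-2) × SE(β̂₁)

Step 1: Find critical t-value
- Confidence level = 0.99
- Degrees of freedom = n - 2 = 20 - 2 = 18
- t*(α/2, 18) = 2.8784

Step 2: Calculate margin of error
Margin = 2.8784 × 0.0560 = 0.1612

Step 3: Construct interval
CI = 3.7328 ± 0.1612
CI = (3.5716, 3.8940)

Interpretation: We are 99% confident that the true slope β₁ lies between 3.5716 and 3.8940.
Both endpoints are positive, so the data support a genuinely positive slope at this confidence level.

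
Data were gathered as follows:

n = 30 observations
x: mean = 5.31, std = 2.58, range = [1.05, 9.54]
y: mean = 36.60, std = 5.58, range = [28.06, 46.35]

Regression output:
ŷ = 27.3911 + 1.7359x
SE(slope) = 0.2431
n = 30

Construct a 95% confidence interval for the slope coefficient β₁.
The 95% CI for β₁ is (1.2379, 2.2339)

Confidence interval for the slope:

The 95% CI for β₁ is: β̂₁ ± t*(α/2, n-2) × SE(β̂₁)

Step 1: Find critical t-value
- Confidence level = 0.95
- Degrees of freedom = n - 2 = 30 - 2 = 28
- t*(α/2, 28) = 2.0484

Step 2: Calculate margin of error
Margin = 2.0484 × 0.2431 = 0.4980

Step 3: Construct interval
CI = 1.7359 ± 0.4980
CI = (1.2379, 2.2339)

Interpretation: each one-unit increase in x is associated with a change in mean y of between 1.2379 and 2.2339, with 95% confidence.
Since 0 is outside the interval, a two-sided test at α = 0.05 would reject H₀: β₁ = 0.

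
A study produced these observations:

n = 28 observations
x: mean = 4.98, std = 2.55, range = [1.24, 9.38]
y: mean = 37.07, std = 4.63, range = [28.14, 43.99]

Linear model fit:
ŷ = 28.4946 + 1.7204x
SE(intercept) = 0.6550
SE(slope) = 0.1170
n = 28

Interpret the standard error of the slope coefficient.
The slope 1.7204 is pinned down to within about ±0.1170 (one SE) by these data — relative uncertainty 6.8%, i.e. precise.

SE(β̂₁) = 0.1170 says: if we drew many samples of n = 28 from the same population and refit each time, the fitted slopes would scatter with a standard deviation of roughly 0.1170 around the true β₁.

Relative precision:
- SE / |β̂₁| = 0.1170 / 1.7204 = 6.8%
- Rule of thumb (under 20%: precise; 20% to under 50%: moderately precise; 50% or more: imprecise) → precise

Link to the t-test: t = β̂₁ / SE(β̂₁) = 1.7204 / 0.1170 = 14.7043, the statistic for H₀: β₁ = 0.

What drives SE(β̂₁): larger n (here n = 28) → smaller SE; wider spread of x values → smaller SE; more residual scatter → larger SE.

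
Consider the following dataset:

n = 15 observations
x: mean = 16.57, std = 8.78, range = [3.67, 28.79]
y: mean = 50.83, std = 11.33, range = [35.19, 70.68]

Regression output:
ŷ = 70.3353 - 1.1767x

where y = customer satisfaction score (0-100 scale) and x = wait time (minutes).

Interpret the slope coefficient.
On average, satisfaction score is about 1.1767 points lower for every extra minute of wait time.

The slope β₁ = -1.1767 gives the rate at which the fitted satisfaction score changes with wait time.

Interpretation:
- Wait time up by 1 minute → predicted satisfaction score decreases by 1.1767 points
- The effect is assumed constant over the observed range of x (linearity)

(β₀ = 70.3353 is the fitted value at x = 0 and is not part of the slope interpretation.)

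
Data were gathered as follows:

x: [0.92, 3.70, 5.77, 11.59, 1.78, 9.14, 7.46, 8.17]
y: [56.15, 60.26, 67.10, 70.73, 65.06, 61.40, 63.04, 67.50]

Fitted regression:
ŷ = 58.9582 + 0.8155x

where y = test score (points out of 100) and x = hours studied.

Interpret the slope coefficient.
On average, test score is about 0.8155 points higher for every extra hour of study time.

The slope β₁ = 0.8155 gives the rate at which the fitted test score changes with study time.

Interpretation:
- Study time up by 1 hour → predicted test score increases by 0.8155 points
- This is a linear approximation: the same per-unit change is assumed across the whole observed x range
- The slope describes association in these data, not necessarily a causal effect

The intercept β₀ = 58.9582 is the predicted test score when study time = 0; since the smallest observed x is 0.92, this is an extrapolation and mainly anchors the line.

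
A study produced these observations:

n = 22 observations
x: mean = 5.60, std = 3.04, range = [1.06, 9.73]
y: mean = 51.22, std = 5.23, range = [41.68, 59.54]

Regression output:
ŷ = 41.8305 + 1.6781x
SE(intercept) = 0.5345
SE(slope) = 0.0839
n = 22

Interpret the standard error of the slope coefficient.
SE(β̂₁) = 0.0839 is the estimated standard deviation of the slope estimate across repeated samples; relative to β̂₁ = 1.6781 that is 5.0%, a precise estimate.

SE(β̂₁) = s / √Sxx, where s is the residual standard deviation and Sxx = Σ(x − x̄)². It is the yardstick for how far β̂₁ = 1.6781 could plausibly be from the true slope.

Relative precision:
- SE / |β̂₁| = 0.0839 / 1.6781 = 5.0%
- Rule of thumb (under 20%: precise; 20% to under 50%: moderately precise; 50% or more: imprecise) → precise

Rough 95% range (±2 SE): 1.6781 ± 0.1678 → (1.5103, 1.8459).

What drives SE(β̂₁): more residual scatter → larger SE; larger n (here n = 22) → smaller SE.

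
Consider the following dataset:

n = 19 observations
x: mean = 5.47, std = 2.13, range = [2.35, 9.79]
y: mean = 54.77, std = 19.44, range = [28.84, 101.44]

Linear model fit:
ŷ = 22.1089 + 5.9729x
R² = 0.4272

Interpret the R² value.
R² = 0.4272 means 42.72% of the variation in y is explained by the linear relationship with x. This indicates a moderate fit.

The coefficient of determination R² is the fraction of the total variation in y that the fitted line accounts for.

Here R² = 0.4272:
- Explained: 42.72% of the variation in y
- Unexplained (residual): 100% − 42.72% = 57.28%
- Rule of thumb (below 0.3 weak; 0.3 to below 0.7 moderate; 0.7 and above strong) → moderate

Calculation: R² = 1 − (SS_res / SS_tot), where SS_res is the sum of squared residuals and SS_tot the total sum of squares.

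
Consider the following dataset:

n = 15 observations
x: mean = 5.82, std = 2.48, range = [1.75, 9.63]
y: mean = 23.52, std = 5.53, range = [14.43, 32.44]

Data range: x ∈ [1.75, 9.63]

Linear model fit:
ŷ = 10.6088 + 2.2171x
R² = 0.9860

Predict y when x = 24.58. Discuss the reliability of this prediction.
ŷ = 65.1051 (extrapolation — x = 24.58 lies outside [1.75, 9.63], so reliability is low).

Prediction calculation:
ŷ = 10.6088 + 2.2171 × 24.58
ŷ = 65.1051

Reliability:
- Data range: x ∈ [1.75, 9.63]
- Prediction point: x = 24.58 is 14.95 units above the observed range → this is EXTRAPOLATION, not interpolation

Why that matters here:
- R² describes fit only over the sampled x values; it says nothing about behaviour beyond them
- There are no observations near this x to validate the fitted line there
- The linear relationship may not hold outside the observed range

A defensible statement: 'if the linear trend continued to x = 24.58, y would be about 65.1051' — the premise is untested.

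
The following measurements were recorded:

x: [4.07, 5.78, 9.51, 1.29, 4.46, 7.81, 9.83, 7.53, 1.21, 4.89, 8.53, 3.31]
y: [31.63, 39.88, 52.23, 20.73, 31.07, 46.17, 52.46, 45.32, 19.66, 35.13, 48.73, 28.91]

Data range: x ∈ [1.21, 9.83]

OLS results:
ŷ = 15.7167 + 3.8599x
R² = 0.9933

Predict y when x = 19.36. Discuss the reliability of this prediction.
ŷ = 90.4444 (extrapolation — x = 19.36 lies outside [1.21, 9.83], so reliability is low).

Prediction calculation:
ŷ = 15.7167 + 3.8599 × 19.36
ŷ = 90.4444

Reliability:
- Data range: x ∈ [1.21, 9.83]
- Prediction point: x = 19.36 is 9.53 units above the observed range → this is EXTRAPOLATION, not interpolation

Why that matters here:
- Real relationships often flatten, saturate, or turn nonlinear at extremes
- The standard error of prediction grows with (x − x̄)², and x = 19.36 is far from x̄ = 5.68

The R² = 0.9933 only validates the fit within [1.21, 9.83]; treat ŷ = 90.4444 with caution.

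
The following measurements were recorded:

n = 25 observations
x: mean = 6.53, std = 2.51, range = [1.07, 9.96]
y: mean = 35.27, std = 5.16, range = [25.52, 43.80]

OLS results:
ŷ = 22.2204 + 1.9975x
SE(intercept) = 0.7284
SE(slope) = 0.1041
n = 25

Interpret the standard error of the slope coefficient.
SE(slope) = 0.1041 measures the uncertainty in the estimated slope. The coefficient is estimated precisely (SE/|β̂₁| = 5.2%).

SE(β̂₁) = s / √Sxx, where s is the residual standard deviation and Sxx = Σ(x − x̄)². It is the yardstick for how far β̂₁ = 1.9975 could plausibly be from the true slope.

Relative precision:
- SE / |β̂₁| = 0.1041 / 1.9975 = 5.2%
- Rule of thumb (under 20%: precise; 20% to under 50%: moderately precise; 50% or more: imprecise) → precise

Link to the t-test: t = β̂₁ / SE(β̂₁) = 1.9975 / 0.1041 = 19.1883, the statistic for H₀: β₁ = 0.

What drives SE(β̂₁): larger n (here n = 25) → smaller SE.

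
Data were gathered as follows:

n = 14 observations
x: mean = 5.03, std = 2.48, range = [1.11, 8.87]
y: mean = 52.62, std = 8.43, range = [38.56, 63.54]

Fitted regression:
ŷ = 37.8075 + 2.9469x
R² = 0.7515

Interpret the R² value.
The model explains 75.15% of the variance in y (R² = 0.7515), leaving 24.85% unexplained; the fit is strong.

R² = 1 − SS_res/SS_tot compares the residual scatter to the total scatter of y about its mean.

Here R² = 0.7515:
- Explained: 75.15% of the variation in y
- Unexplained (residual): 100% − 75.15% = 24.85%
- Rule of thumb (below 0.3 weak; 0.3 to below 0.7 moderate; 0.7 and above strong) → strong

Note: R² says nothing about causation, and a high R² does not by itself mean the linear form is appropriate — check the residuals.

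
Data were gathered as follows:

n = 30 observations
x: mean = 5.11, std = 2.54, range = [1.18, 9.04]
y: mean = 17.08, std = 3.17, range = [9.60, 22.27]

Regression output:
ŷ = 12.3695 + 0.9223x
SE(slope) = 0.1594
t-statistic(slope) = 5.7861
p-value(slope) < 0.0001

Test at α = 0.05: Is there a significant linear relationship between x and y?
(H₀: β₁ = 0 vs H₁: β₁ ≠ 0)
p-value < 0.0001 < α = 0.05, so we reject H₀. The relationship is significant.

Hypothesis test for the slope coefficient:

H₀: β₁ = 0 (no linear relationship)
H₁: β₁ ≠ 0 (linear relationship exists)

Test statistic: t = β̂₁ / SE(β̂₁) = 0.9223 / 0.1594 = 5.7861

p < 0.0001: how often a slope estimate this far from 0 (in SE units) would arise by chance if β₁ were truly 0.

Decision rule: reject H₀ if p-value < α.
p-value < 0.0001 < α = 0.05 → reject H₀.

There is sufficient evidence at the 5% significance level to conclude that a linear relationship exists between x and y.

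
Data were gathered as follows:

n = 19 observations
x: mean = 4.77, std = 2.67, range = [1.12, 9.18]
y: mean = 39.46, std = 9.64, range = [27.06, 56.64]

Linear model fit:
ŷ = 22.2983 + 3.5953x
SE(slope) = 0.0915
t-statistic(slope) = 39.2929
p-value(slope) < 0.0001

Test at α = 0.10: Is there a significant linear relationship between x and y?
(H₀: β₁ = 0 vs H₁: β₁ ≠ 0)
p-value < 0.0001 < α = 0.10, so we reject H₀. The relationship is significant.

Hypothesis test for the slope coefficient:

H₀: β₁ = 0 (no linear relationship)
H₁: β₁ ≠ 0 (linear relationship exists)

Test statistic: t = β̂₁ / SE(β̂₁) = 3.5953 / 0.0915 = 39.2929

With df = 17, the two-sided p-value for |t| = 39.2929 is <0.0001.

Decision rule: reject H₀ if p-value < α.
p-value < 0.0001 < α = 0.10 → reject H₀.

Conclusion: the linear association between x and y is significant at the 10% level.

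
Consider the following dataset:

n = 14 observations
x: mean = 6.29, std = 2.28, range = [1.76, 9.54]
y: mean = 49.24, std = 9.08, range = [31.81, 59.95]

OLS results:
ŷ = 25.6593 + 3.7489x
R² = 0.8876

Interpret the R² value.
R² = 0.8876 means 88.76% of the variation in y is explained by the linear relationship with x. This indicates a strong fit.

R² = 1 − SS_res/SS_tot compares the residual scatter to the total scatter of y about its mean.

Here R² = 0.8876:
- Explained: 88.76% of the variation in y
- Unexplained (residual): 100% − 88.76% = 11.24%
- Rule of thumb (below 0.3 weak; 0.3 to below 0.7 moderate; 0.7 and above strong) → strong

Equivalently, for simple linear regression R² = r², so |r| = √0.8876 ≈ 0.9421.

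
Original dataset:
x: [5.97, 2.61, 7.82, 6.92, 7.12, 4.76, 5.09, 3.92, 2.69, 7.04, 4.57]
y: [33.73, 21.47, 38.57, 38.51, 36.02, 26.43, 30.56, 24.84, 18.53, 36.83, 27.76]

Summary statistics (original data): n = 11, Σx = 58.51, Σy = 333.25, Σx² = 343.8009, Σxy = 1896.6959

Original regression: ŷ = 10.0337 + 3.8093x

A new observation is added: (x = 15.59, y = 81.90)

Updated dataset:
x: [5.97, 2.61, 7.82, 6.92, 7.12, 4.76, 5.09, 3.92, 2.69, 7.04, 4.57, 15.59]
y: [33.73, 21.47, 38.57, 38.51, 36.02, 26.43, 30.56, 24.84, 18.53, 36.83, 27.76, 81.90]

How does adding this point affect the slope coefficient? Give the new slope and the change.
Adding the point moves β₁ from 3.8093 to 4.7181, i.e. it increases by 0.9088 (+23.9%).

The new point has HIGH LEVERAGE: x = 15.59 is far from the original mean x̄ = 58.51/11 ≈ 5.32 (original range [2.61, 7.82]).

Step 1: Update the sums with the new point (n goes from 11 to 12)
Σx  = 58.51 + 15.59 = 74.10
Σy  = 333.25 + 81.90 = 415.15
Σx² = 343.8009 + 15.59² = 343.8009 + 243.0481 = 586.8490
Σxy = 1896.6959 + 15.59×81.90 = 1896.6959 + 1276.8210 = 3173.5169

Step 2: Recompute the slope with b₁ = (nΣxy − ΣxΣy) / (nΣx² − (Σx)²)
Numerator   = 12×3173.5169 − 74.10×415.15 = 38082.2028 − 30762.6150 = 7319.5878
Denominator = 12×586.8490 − 74.10² = 7042.1880 − 5490.8100 = 1551.3780
b₁(new) = 7319.5878 / 1551.3780 = 4.7181

(Same formula on the original sums: (11×1896.6959 − 58.51×333.25) / (11×343.8009 − 58.51²) = 1365.1974 / 358.3898 = 3.8093, matching the given fit.)

Step 3: Change in slope
Δβ₁ = 4.7181 − 3.8093 = +0.9088
Relative change = +0.9088 / 3.8093 × 100% = +23.9%
→ the slope increases when the point is added.

A high-leverage point only changes the slope if it is off the original line; here y = 81.90 is above the original trend, so the slope increases.
In practice: refit with and without it and report both if conclusions differ; investigate whether it comes from the same population as the rest of the sample.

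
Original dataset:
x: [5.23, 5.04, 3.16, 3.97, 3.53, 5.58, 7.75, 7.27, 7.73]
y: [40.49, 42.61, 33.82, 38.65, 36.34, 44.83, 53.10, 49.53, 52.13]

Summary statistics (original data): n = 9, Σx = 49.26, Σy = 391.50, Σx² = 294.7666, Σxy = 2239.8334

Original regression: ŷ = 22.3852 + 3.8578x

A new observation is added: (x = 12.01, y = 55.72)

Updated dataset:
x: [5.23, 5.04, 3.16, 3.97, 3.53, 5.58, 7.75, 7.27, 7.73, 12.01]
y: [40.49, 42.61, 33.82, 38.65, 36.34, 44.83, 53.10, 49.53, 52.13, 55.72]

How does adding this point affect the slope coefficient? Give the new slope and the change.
Adding the point moves β₁ from 3.8578 to 2.6556, i.e. it decreases by 1.2022 (-31.2%).

The new point has HIGH LEVERAGE: x = 12.01 is far from the original mean x̄ = 49.26/9 ≈ 5.47 (original range [3.16, 7.75]).

Step 1: Update the sums with the new point (n goes from 9 to 10)
Σx  = 49.26 + 12.01 = 61.27
Σy  = 391.50 + 55.72 = 447.22
Σx² = 294.7666 + 12.01² = 294.7666 + 144.2401 = 439.0067
Σxy = 2239.8334 + 12.01×55.72 = 2239.8334 + 669.1972 = 2909.0306

Step 2: Recompute the slope with b₁ = (nΣxy − ΣxΣy) / (nΣx² − (Σx)²)
Numerator   = 10×2909.0306 − 61.27×447.22 = 29090.3060 − 27401.1694 = 1689.1366
Denominator = 10×439.0067 − 61.27² = 4390.0670 − 3754.0129 = 636.0541
b₁(new) = 1689.1366 / 636.0541 = 2.6556

(Same formula on the original sums: (9×2239.8334 − 49.26×391.50) / (9×294.7666 − 49.26²) = 873.2106 / 226.3518 = 3.8578, matching the given fit.)

Step 3: Change in slope
Δβ₁ = 2.6556 − 3.8578 = -1.2022
Relative change = -1.2022 / 3.8578 × 100% = -31.2%
→ the slope decreases when the point is added.

Because the point sits below the extension of the original line at a high-leverage x, it tilts the fit down.
In practice: refit with and without it and report both if conclusions differ; investigate whether it comes from the same population as the rest of the sample.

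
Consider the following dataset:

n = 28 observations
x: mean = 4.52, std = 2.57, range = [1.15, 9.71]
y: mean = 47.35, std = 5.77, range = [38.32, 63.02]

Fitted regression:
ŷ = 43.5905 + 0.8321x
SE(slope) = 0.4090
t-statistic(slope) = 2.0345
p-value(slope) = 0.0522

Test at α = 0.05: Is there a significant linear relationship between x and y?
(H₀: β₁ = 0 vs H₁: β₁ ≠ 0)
Fail to reject H₀: p-value = 0.0522 ≥ α = 0.05. The linear relationship is not significant at the 5% level.

Hypothesis test for the slope coefficient:

H₀: β₁ = 0 (no linear relationship)
H₁: β₁ ≠ 0 (linear relationship exists)

Test statistic: t = β̂₁ / SE(β̂₁) = 0.8321 / 0.4090 = 2.0345

p = 0.0522: how often a slope estimate this far from 0 (in SE units) would arise by chance if β₁ were truly 0.

Decision rule: reject H₀ if p-value < α.
p-value = 0.0522 ≥ α = 0.05 → fail to reject H₀.

At α = 0.05 the data do not provide convincing evidence of a nonzero slope.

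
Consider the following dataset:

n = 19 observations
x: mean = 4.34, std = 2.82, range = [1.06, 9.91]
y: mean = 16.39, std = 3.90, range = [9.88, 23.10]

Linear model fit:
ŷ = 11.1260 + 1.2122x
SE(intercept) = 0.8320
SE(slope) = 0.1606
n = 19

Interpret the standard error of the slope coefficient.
The slope 1.2122 is pinned down to within about ±0.1606 (one SE) by these data — relative uncertainty 13.2%, i.e. precise.

SE(β̂₁) = s / √Sxx, where s is the residual standard deviation and Sxx = Σ(x − x̄)². It is the yardstick for how far β̂₁ = 1.2122 could plausibly be from the true slope.

Relative precision:
- SE / |β̂₁| = 0.1606 / 1.2122 = 13.2%
- Rule of thumb (under 20%: precise; 20% to under 50%: moderately precise; 50% or more: imprecise) → precise

Rough 95% range (±2 SE): 1.2122 ± 0.3212 → (0.8910, 1.5334).

What drives SE(β̂₁): more residual scatter → larger SE.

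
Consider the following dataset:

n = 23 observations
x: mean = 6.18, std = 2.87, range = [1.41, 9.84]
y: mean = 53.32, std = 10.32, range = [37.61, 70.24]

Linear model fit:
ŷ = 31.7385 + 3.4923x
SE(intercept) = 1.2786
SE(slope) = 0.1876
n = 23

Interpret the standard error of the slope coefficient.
SE(slope) = 0.1876 measures the uncertainty in the estimated slope. The coefficient is estimated precisely (SE/|β̂₁| = 5.4%).

SE(β̂₁) = 0.1876 says: if we drew many samples of n = 23 from the same population and refit each time, the fitted slopes would scatter with a standard deviation of roughly 0.1876 around the true β₁.

Relative precision:
- SE / |β̂₁| = 0.1876 / 3.4923 = 5.4%
- Rule of thumb (under 20%: precise; 20% to under 50%: moderately precise; 50% or more: imprecise) → precise

Link to the t-test: t = β̂₁ / SE(β̂₁) = 3.4923 / 0.1876 = 18.6157, the statistic for H₀: β₁ = 0.

What drives SE(β̂₁): more residual scatter → larger SE; wider spread of x values → smaller SE.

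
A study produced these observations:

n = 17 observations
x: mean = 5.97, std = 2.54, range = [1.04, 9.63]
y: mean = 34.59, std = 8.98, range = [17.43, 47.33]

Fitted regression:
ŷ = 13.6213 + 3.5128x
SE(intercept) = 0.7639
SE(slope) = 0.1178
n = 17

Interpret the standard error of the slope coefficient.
SE(β̂₁) = 0.1178 is the estimated standard deviation of the slope estimate across repeated samples; relative to β̂₁ = 3.5128 that is 3.4%, a precise estimate.

What SE measures:
- The standard error quantifies the sampling variability of the coefficient estimate
- It is the estimated standard deviation of β̂₁ across hypothetical repeated samples of the same size
- Smaller SE → more precise estimate

Relative precision:
- SE / |β̂₁| = 0.1178 / 3.5128 = 3.4%
- Rule of thumb (under 20%: precise; 20% to under 50%: moderately precise; 50% or more: imprecise) → precise

Rough 95% range (±2 SE): 3.5128 ± 0.2356 → (3.2772, 3.7484).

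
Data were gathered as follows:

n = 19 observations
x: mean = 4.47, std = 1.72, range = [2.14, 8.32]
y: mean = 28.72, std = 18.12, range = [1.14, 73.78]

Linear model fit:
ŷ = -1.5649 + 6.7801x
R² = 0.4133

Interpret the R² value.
About 41.33% of the variability in y is accounted for by the regression on x (R² = 0.4133) — a moderate linear fit.

The coefficient of determination R² is the fraction of the total variation in y that the fitted line accounts for.

Here R² = 0.4133:
- Explained: 41.33% of the variation in y
- Unexplained (residual): 100% − 41.33% = 58.67%
- Rule of thumb (below 0.3 weak; 0.3 to below 0.7 moderate; 0.7 and above strong) → moderate

Note: R² says nothing about causation, and a high R² does not by itself mean the linear form is appropriate — check the residuals.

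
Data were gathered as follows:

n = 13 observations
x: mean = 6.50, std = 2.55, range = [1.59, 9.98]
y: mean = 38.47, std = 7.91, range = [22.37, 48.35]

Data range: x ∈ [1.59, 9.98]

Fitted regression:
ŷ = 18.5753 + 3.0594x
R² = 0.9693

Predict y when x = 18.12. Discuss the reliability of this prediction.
ŷ = 74.0116, but this is extrapolation (above the data range [1.59, 9.98]) and may be unreliable.

Prediction calculation:
ŷ = 18.5753 + 3.0594 × 18.12
ŷ = 74.0116

Reliability:
- Data range: x ∈ [1.59, 9.98]
- Prediction point: x = 18.12 is 8.14 units above the observed range → this is EXTRAPOLATION, not interpolation

Why that matters here:
- There are no observations near this x to validate the fitted line there
- Real relationships often flatten, saturate, or turn nonlinear at extremes

The R² = 0.9693 only validates the fit within [1.59, 9.98]; treat ŷ = 74.0116 with caution.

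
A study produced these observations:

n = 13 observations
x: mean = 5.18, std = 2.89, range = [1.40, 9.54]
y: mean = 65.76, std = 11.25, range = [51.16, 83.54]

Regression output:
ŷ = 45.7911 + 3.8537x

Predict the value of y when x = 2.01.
ŷ = 53.5370

To predict y for x = 2.01, substitute into the regression equation:

ŷ = 45.7911 + 3.8537 × 2.01
ŷ = 45.7911 + 7.7459
ŷ = 53.5370

This is the fitted mean response at that x — an individual observation would come with a wider prediction interval.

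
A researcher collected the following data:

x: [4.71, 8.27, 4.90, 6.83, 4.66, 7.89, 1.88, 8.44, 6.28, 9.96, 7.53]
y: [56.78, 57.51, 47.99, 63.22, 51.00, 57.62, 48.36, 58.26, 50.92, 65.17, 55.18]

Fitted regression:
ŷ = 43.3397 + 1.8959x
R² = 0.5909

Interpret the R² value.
About 59.09% of the variability in y is accounted for by the regression on x (R² = 0.5909) — a moderate linear fit.

R² (coefficient of determination) measures the proportion of variance in y explained by the regression model.

Here R² = 0.5909:
- Explained: 59.09% of the variation in y
- Unexplained (residual): 100% − 59.09% = 40.91%
- Rule of thumb (below 0.3 weak; 0.3 to below 0.7 moderate; 0.7 and above strong) → moderate

Note: R² says nothing about causation, and a high R² does not by itself mean the linear form is appropriate — check the residuals.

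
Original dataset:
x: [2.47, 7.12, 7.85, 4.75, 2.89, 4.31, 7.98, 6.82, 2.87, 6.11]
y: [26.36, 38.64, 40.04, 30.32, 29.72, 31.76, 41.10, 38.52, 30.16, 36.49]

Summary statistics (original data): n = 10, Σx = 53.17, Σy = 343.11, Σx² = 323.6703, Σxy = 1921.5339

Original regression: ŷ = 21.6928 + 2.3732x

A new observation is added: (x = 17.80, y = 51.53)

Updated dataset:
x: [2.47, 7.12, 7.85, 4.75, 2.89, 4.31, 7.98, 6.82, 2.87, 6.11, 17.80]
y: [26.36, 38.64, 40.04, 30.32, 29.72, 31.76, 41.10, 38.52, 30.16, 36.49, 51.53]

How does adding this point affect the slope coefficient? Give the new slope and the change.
The slope changes from 2.3732 to 1.6023 (change of -0.7709, or -32.5%).

The new point has HIGH LEVERAGE: x = 17.80 is far from the original mean x̄ = 53.17/10 ≈ 5.32 (original range [2.47, 7.98]).

Step 1: Update the sums with the new point (n goes from 10 to 11)
Σx  = 53.17 + 17.80 = 70.97
Σy  = 343.11 + 51.53 = 394.64
Σx² = 323.6703 + 17.80² = 323.6703 + 316.8400 = 640.5103
Σxy = 1921.5339 + 17.80×51.53 = 1921.5339 + 917.2340 = 2838.7679

Step 2: Recompute the slope with b₁ = (nΣxy − ΣxΣy) / (nΣx² − (Σx)²)
Numerator   = 11×2838.7679 − 70.97×394.64 = 31226.4469 − 28007.6008 = 3218.8461
Denominator = 11×640.5103 − 70.97² = 7045.6133 − 5036.7409 = 2008.8724
b₁(new) = 3218.8461 / 2008.8724 = 1.6023

(Same formula on the original sums: (10×1921.5339 − 53.17×343.11) / (10×323.6703 − 53.17²) = 972.1803 / 409.6541 = 2.3732, matching the given fit.)

Step 3: Change in slope
Δβ₁ = 1.6023 − 2.3732 = -0.7709
Relative change = -0.7709 / 2.3732 × 100% = -32.5%
→ the slope decreases when the point is added.

Because the point sits below the extension of the original line at a high-leverage x, it tilts the fit down.
In practice: investigate whether it comes from the same population as the rest of the sample; refit with and without it and report both if conclusions differ.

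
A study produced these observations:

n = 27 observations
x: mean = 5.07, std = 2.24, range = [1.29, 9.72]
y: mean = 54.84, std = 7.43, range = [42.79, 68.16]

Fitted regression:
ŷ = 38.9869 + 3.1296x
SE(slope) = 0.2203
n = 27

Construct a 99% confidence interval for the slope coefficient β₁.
The 99% CI for β₁ is (2.5155, 3.7437)

Confidence interval for the slope:

The 99% CI for β₁ is: β̂₁ ± t*(α/2, n-2) × SE(β̂₁)

Step 1: Find critical t-value
- Confidence level = 0.99
- Degrees of freedom = n - 2 = 27 - 2 = 25
- t*(α/2, 25) = 2.7874

Step 2: Calculate margin of error
Margin = 2.7874 × 0.2203 = 0.6141

Step 3: Construct interval
CI = 3.1296 ± 0.6141
CI = (2.5155, 3.7437)

Interpretation: intervals built this way capture the true β₁ in 99% of repeated samples; here the plausible range for the per-unit effect of x on y is 2.5155 to 3.7437.
Since 0 is outside the interval, a two-sided test at α = 0.01 would reject H₀: β₁ = 0.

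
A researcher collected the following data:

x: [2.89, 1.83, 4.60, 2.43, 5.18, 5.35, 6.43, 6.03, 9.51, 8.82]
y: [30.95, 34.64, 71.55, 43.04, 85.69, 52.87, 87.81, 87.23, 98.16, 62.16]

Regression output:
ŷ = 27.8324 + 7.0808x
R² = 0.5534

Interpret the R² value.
About 55.34% of the variability in y is accounted for by the regression on x (R² = 0.5534) — a moderate linear fit.

R² = 1 − SS_res/SS_tot compares the residual scatter to the total scatter of y about its mean.

Here R² = 0.5534:
- Explained: 55.34% of the variation in y
- Unexplained (residual): 100% − 55.34% = 44.66%
- Rule of thumb (below 0.3 weak; 0.3 to below 0.7 moderate; 0.7 and above strong) → moderate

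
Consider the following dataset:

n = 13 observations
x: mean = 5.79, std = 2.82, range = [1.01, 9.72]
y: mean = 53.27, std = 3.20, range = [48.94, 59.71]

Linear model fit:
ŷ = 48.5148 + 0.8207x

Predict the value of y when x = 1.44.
ŷ = 49.6966

x = 1.44 lies inside the observed range [1.01, 9.72], so the fitted equation applies directly:

ŷ = 48.5148 + 0.8207 × 1.44
ŷ = 48.5148 + 1.1818
ŷ = 49.6966

This is a point prediction; actual observations scatter around it by roughly the residual standard deviation.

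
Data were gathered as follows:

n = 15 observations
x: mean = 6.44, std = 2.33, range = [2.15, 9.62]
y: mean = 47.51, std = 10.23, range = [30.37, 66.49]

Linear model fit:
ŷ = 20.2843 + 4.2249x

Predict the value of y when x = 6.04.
ŷ = 45.8027

To predict y for x = 6.04, substitute into the regression equation:

ŷ = 20.2843 + 4.2249 × 6.04
ŷ = 20.2843 + 25.5184
ŷ = 45.8027

This is a point prediction; actual observations scatter around it by roughly the residual standard deviation.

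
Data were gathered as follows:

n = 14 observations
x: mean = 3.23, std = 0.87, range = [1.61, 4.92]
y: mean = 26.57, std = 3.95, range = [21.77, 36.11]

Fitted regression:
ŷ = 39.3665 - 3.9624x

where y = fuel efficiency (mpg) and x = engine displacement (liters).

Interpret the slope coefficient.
An increase of one liter in engine displacement is associated with a 3.9624 mpg decrease in predicted fuel efficiency.

β₁ = -3.9624 is the change in predicted fuel efficiency (mpg) per additional liter of engine displacement.

Interpretation:
- Engine displacement up by 1 liter → predicted fuel efficiency decreases by 3.9624 mpg
- The effect is assumed constant over the observed range of x (linearity)
- The slope describes association in these data, not necessarily a causal effect

The intercept β₀ = 39.3665 is the predicted fuel efficiency when engine displacement = 0; since the smallest observed x is 1.61, this is an extrapolation and mainly anchors the line.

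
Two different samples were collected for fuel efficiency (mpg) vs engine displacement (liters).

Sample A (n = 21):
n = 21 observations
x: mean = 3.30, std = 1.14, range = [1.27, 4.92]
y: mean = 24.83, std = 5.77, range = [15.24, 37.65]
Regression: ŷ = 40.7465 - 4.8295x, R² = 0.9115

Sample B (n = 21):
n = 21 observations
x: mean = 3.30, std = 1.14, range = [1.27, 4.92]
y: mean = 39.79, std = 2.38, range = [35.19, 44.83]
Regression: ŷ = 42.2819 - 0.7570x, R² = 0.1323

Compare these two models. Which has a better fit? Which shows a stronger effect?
Model A has the better fit (R² = 0.9115 vs 0.1323). Model A shows the stronger effect (|β₁| = 4.8295 vs 0.7570).

Model Comparison:

Goodness of fit (R²):
- Model A: R² = 0.9115 → 91.15% of variance in fuel efficiency explained
- Model B: R² = 0.1323 → 13.23% of variance in fuel efficiency explained
- 0.9115 > 0.1323 → Model A has the better fit

Which has the larger per-liter effect? (|β₁|)
- Model A: β₁ = -4.8295 → predicted fuel efficiency falls 4.8295 mpg per additional liter of engine displacement
- Model B: β₁ = -0.7570 → predicted fuel efficiency falls 0.7570 mpg per additional liter of engine displacement
- |-4.8295| > |-0.7570| → Model A shows the stronger marginal effect

Note: The two samples could reflect different populations, time periods, or measurement quality.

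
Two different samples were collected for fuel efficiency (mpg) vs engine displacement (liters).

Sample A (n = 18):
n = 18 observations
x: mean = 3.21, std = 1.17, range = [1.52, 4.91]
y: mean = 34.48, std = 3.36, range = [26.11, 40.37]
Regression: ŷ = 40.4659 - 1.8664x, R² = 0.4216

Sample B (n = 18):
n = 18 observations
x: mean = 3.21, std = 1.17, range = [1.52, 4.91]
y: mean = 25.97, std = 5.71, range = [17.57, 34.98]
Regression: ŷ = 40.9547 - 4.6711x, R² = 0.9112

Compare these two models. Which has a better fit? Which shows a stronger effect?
Model B has the better fit (R² = 0.9112 vs 0.4216). Model B shows the stronger effect (|β₁| = 4.6711 vs 1.8664).

Model Comparison:

Goodness of fit (R²):
- Model A: R² = 0.4216 → 42.16% of variance in fuel efficiency explained
- Model B: R² = 0.9112 → 91.12% of variance in fuel efficiency explained
- 0.9112 > 0.4216 → Model B has the better fit

Which has the larger per-liter effect? (|β₁|)
- Model A: β₁ = -1.8664 → predicted fuel efficiency falls 1.8664 mpg per additional liter of engine displacement
- Model B: β₁ = -4.6711 → predicted fuel efficiency falls 4.6711 mpg per additional liter of engine displacement
- |-1.8664| < |-4.6711| → Model B shows the stronger marginal effect

Notes:
- A steeper slope doesn't make a better model if the scatter around the line is large.
- A better fit (higher R²) doesn't necessarily mean a more important relationship.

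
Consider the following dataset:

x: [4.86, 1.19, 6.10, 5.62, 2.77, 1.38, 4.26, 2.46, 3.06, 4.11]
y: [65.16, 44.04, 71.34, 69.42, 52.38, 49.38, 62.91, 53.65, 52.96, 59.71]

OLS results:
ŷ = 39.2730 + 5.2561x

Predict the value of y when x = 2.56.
ŷ = 52.7286

Plug x = 2.56 into the fitted line:

ŷ = 39.2730 + 5.2561 × 2.56
ŷ = 39.2730 + 13.4556
ŷ = 52.7286

This is the fitted mean response at that x — an individual observation would come with a wider prediction interval.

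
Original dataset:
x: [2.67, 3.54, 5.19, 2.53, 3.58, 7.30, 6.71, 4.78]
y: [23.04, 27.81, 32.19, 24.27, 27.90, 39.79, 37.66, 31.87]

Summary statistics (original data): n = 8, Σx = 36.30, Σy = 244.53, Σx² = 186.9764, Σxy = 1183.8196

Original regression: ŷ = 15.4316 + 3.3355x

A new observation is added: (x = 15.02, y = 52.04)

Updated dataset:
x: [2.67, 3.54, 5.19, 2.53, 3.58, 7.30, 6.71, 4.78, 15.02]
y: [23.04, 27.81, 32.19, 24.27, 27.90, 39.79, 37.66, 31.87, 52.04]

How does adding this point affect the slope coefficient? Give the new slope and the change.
New slope β₁ = 2.2874 versus 3.3355 before: a change of -1.0481 (-31.4%).

The new point has HIGH LEVERAGE: x = 15.02 is far from the original mean x̄ = 36.30/8 ≈ 4.54 (original range [2.53, 7.30]).

Step 1: Update the sums with the new point (n goes from 8 to 9)
Σx  = 36.30 + 15.02 = 51.32
Σy  = 244.53 + 52.04 = 296.57
Σx² = 186.9764 + 15.02² = 186.9764 + 225.6004 = 412.5768
Σxy = 1183.8196 + 15.02×52.04 = 1183.8196 + 781.6408 = 1965.4604

Step 2: Recompute the slope with b₁ = (nΣxy − ΣxΣy) / (nΣx² − (Σx)²)
Numerator   = 9×1965.4604 − 51.32×296.57 = 17689.1436 − 15219.9724 = 2469.1712
Denominator = 9×412.5768 − 51.32² = 3713.1912 − 2633.7424 = 1079.4488
b₁(new) = 2469.1712 / 1079.4488 = 2.2874

(Same formula on the original sums: (8×1183.8196 − 36.30×244.53) / (8×186.9764 − 36.30²) = 594.1178 / 178.1212 = 3.3355, matching the given fit.)

Step 3: Change in slope
Δβ₁ = 2.2874 − 3.3355 = -1.0481
Relative change = -1.0481 / 3.3355 × 100% = -31.4%
→ the slope decreases when the point is added.

Because the point sits below the extension of the original line at a high-leverage x, it tilts the fit down.
In practice: refit with and without it and report both if conclusions differ.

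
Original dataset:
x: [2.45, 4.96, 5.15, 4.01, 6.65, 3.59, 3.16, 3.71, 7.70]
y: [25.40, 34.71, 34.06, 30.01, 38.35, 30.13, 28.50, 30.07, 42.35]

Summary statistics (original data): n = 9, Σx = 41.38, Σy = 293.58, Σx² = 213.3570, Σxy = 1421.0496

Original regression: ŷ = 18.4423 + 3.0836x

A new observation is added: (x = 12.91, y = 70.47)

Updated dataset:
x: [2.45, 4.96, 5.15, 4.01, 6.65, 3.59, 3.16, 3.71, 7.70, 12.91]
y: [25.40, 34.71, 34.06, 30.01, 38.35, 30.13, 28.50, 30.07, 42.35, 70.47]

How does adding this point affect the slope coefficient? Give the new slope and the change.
Adding the point moves β₁ from 3.0836 to 4.1554, i.e. it increases by 1.0718 (+34.8%).

The new point has HIGH LEVERAGE: x = 12.91 is far from the original mean x̄ = 41.38/9 ≈ 4.60 (original range [2.45, 7.70]).

Step 1: Update the sums with the new point (n goes from 9 to 10)
Σx  = 41.38 + 12.91 = 54.29
Σy  = 293.58 + 70.47 = 364.05
Σx² = 213.3570 + 12.91² = 213.3570 + 166.6681 = 380.0251
Σxy = 1421.0496 + 12.91×70.47 = 1421.0496 + 909.7677 = 2330.8173

Step 2: Recompute the slope with b₁ = (nΣxy − ΣxΣy) / (nΣx² − (Σx)²)
Numerator   = 10×2330.8173 − 54.29×364.05 = 23308.1730 − 19764.2745 = 3543.8985
Denominator = 10×380.0251 − 54.29² = 3800.2510 − 2947.4041 = 852.8469
b₁(new) = 3543.8985 / 852.8469 = 4.1554

(Same formula on the original sums: (9×1421.0496 − 41.38×293.58) / (9×213.3570 − 41.38²) = 641.1060 / 207.9086 = 3.0836, matching the given fit.)

Step 3: Change in slope
Δβ₁ = 4.1554 − 3.0836 = +1.0718
Relative change = +1.0718 / 3.0836 × 100% = +34.8%
→ the slope increases when the point is added.

A high-leverage point only changes the slope if it is off the original line; here y = 70.47 is above the original trend, so the slope increases.
In practice: investigate whether it comes from the same population as the rest of the sample.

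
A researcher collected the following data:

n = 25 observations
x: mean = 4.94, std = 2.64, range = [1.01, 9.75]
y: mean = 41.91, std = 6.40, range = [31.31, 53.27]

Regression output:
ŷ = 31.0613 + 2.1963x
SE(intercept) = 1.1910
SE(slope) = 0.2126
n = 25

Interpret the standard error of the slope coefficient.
SE(slope) = 0.2126 measures the uncertainty in the estimated slope. The coefficient is estimated precisely (SE/|β̂₁| = 9.7%).

SE(β̂₁) = 0.2126 says: if we drew many samples of n = 25 from the same population and refit each time, the fitted slopes would scatter with a standard deviation of roughly 0.2126 around the true β₁.

Relative precision:
- SE / |β̂₁| = 0.2126 / 2.1963 = 9.7%
- Rule of thumb (under 20%: precise; 20% to under 50%: moderately precise; 50% or more: imprecise) → precise

Link to interval estimation: a confidence interval for β₁ is β̂₁ ± t* × 0.2126, so SE sets the half-width per unit of t*.

What drives SE(β̂₁): more residual scatter → larger SE; larger n (here n = 25) → smaller SE.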